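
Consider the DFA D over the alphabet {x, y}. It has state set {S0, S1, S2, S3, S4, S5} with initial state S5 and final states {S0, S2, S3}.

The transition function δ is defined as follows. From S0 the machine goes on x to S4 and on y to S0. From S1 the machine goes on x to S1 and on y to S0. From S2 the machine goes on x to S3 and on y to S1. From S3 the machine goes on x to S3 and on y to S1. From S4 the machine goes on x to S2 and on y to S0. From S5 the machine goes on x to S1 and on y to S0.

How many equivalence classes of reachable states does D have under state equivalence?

All states are reachable from the start state.
P0 = {S0,S2,S3} | {S1,S4,S5}.
Refine {S0,S2,S3} on symbol x: members go to different blocks, giving {S2,S3} and {S0}.
Refine {S1,S4,S5} on symbol x: members go to different blocks, giving {S1,S5} and {S4}.
Stable partition: {S2,S3} | {S1,S5} | {S0} | {S4} — 4 equivalence classes.

4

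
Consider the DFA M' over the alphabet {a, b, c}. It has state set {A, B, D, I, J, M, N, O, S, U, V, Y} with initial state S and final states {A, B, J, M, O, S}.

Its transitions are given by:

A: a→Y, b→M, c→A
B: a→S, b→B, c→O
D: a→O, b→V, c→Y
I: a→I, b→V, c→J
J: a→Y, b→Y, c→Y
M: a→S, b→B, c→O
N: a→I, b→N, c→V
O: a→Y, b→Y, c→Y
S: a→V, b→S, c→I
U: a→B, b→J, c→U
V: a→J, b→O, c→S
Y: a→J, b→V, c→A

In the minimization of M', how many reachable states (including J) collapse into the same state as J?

First remove the unreachable states {D,N,U}; 9 states remain.
Initial partition by acceptance: {A,B,J,M,O,S} | {I,V,Y}.
Split {A,B,J,M,O,S} by δ(·,a) → {A,J,O,S} and {B,M}.
Split {A,J,O,S} by δ(·,b) → {J,O} and {S} and {A}.
Split {I,V,Y} by δ(·,a) → {V,Y} and {I}.
On input b, block {V,Y} splits into {Y} and {V}.
The partition is now stable with 7 blocks: {J,O} | {Y} | {B,M} | {S} | {A} | {I} | {V}.
State J belongs to the block {J,O}, which has 2 states.

2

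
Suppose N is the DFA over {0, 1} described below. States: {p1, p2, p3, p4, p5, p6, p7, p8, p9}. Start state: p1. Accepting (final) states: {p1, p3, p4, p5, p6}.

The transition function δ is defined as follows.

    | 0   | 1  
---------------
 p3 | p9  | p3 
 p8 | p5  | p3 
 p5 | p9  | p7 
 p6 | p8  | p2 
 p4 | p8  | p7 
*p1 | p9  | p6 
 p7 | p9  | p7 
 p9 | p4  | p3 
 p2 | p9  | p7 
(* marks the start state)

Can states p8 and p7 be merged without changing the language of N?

No

Every state is reachable, so we keep all 9.
P0 = {p1,p3,p4,p5,p6} | {p2,p7,p8,p9}.
Split {p1,p3,p4,p5,p6} by δ(·,1) → {p4,p5,p6} and {p1,p3}.
Refine {p2,p7,p8,p9} on symbol 0: members go to different blocks, giving {p2,p7} and {p8,p9}.
On input 1, block {p1,p3} splits into {p1} and {p3}.
Stable partition: {p4,p5,p6} | {p2,p7} | {p1} | {p8,p9} | {p3} — 5 equivalence classes.
p8 and p7 end up in different blocks, so they are distinguishable. For instance, the string '0' is accepted from only p8.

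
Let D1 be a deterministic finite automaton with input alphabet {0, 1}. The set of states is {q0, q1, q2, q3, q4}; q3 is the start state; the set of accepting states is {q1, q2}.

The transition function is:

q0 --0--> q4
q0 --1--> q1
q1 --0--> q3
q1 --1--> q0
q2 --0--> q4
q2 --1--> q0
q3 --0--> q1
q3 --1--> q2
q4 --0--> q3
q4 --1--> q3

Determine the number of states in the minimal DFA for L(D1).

5

Start with accepting vs non-accepting: {q1,q2} | {q0,q3,q4}.
On input 0, block {q0,q3,q4} splits into {q0,q4} and {q3}.
On input 0, block {q1,q2} splits into {q1} and {q2}.
Split {q0,q4} by δ(·,0) → {q0} and {q4}.
No further refinement is possible. Final partition (5 blocks): {q1} | {q0} | {q3} | {q2} | {q4}.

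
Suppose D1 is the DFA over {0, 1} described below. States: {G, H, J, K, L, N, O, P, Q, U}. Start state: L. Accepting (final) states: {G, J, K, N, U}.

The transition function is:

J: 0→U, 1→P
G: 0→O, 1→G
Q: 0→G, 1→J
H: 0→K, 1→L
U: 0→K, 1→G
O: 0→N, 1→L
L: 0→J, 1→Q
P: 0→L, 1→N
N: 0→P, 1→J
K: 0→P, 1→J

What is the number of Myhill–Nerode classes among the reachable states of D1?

8

States {H} cannot be reached from the start state, so discard them.
Initial partition by acceptance: {G,J,K,N,U} | {L,O,P,Q}.
Split {G,J,K,N,U} by δ(·,0) → {G,K,N} and {J,U}.
Refine {G,K,N} on symbol 1: members go to different blocks, giving {K,N} and {G}.
On input 0, block {L,O,P,Q} splits into {Q} and {L} and {O} and {P}.
On input 0, block {J,U} splits into {U} and {J}.
Stable partition: {K,N} | {Q} | {U} | {G} | {L} | {O} | {P} | {J} — 8 equivalence classes.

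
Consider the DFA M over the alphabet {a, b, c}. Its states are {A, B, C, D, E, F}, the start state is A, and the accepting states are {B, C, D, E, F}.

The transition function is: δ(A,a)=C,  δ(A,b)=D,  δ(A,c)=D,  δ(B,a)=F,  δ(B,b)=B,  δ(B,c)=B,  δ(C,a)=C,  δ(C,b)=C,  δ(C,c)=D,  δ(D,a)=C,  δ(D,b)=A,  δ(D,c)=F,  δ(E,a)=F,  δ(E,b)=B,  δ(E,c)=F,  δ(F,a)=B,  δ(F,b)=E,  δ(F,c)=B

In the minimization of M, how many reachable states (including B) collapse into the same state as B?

3

Initial partition by acceptance: {B,C,D,E,F} | {A}.
Refine {B,C,D,E,F} on symbol b: members go to different blocks, giving {B,C,E,F} and {D}.
Split {B,C,E,F} by δ(·,c) → {B,E,F} and {C}.
No further refinement is possible. Final partition (4 blocks): {B,E,F} | {A} | {D} | {C}.
The equivalence class containing B is {B,E,F}, of size 3.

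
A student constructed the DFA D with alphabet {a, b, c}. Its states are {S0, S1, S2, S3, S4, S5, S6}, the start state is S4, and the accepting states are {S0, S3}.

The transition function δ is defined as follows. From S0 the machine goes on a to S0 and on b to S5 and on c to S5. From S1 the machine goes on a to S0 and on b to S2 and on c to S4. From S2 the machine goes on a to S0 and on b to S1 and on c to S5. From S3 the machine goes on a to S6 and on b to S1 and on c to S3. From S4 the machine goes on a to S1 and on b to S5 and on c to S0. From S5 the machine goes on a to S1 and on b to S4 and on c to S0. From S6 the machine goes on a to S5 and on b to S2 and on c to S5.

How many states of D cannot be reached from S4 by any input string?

Starting at S4 and following transitions, the reachable set is {S0, S1, S2, S4, S5}. That leaves S3, S6 unreachable — 2 in total.

2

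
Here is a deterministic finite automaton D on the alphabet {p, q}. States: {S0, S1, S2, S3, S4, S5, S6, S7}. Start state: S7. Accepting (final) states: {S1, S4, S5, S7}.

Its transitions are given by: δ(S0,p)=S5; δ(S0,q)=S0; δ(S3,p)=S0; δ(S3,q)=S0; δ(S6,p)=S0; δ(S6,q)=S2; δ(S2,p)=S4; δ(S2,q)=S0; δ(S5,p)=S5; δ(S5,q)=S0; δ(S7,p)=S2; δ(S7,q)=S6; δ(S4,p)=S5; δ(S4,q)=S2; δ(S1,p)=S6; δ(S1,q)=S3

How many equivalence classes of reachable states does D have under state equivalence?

Reachable states from the start: {S0,S2,S4,S5,S6,S7}. Unreachable: {S1,S3} — drop them.
P0 = {S4,S5,S7} | {S0,S2,S6}.
Split {S4,S5,S7} by δ(·,p) → {S4,S5} and {S7}.
Refine {S0,S2,S6} on symbol p: members go to different blocks, giving {S0,S2} and {S6}.
The partition is now stable with 4 blocks: {S4,S5} | {S0,S2} | {S7} | {S6}.

4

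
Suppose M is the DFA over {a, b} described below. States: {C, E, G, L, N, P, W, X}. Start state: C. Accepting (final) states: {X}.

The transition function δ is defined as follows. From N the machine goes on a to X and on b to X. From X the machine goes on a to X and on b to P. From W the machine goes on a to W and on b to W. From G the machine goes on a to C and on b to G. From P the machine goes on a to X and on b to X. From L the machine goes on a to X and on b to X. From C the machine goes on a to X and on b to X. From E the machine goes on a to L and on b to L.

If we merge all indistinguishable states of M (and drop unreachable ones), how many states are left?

2

First remove the unreachable states {E,G,L,N,W}; 3 states remain.
P0 = {X} | {C,P}.
The partition is now stable with 2 blocks: {X} | {C,P}.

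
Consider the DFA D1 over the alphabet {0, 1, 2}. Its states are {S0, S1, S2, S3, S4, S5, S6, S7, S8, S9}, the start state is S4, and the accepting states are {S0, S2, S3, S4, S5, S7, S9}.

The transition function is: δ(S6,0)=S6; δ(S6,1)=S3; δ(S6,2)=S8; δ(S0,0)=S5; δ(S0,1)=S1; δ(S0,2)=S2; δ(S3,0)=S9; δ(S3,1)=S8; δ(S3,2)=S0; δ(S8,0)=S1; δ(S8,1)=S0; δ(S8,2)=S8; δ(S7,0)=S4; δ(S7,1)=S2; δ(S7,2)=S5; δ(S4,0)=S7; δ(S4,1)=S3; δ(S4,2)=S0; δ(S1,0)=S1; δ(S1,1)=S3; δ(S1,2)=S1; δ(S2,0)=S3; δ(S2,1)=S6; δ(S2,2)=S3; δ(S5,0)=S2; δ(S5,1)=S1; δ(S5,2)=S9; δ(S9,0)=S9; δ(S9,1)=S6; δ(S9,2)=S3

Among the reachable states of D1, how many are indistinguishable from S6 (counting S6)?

All states are reachable from the start state.
P0 = {S0,S2,S3,S4,S5,S7,S9} | {S1,S6,S8}.
Split {S0,S2,S3,S4,S5,S7,S9} by δ(·,1) → {S0,S2,S3,S5,S9} and {S4,S7}.
Stable partition: {S0,S2,S3,S5,S9} | {S1,S6,S8} | {S4,S7} — 3 equivalence classes.
The equivalence class containing S6 is {S1,S6,S8}, of size 3.

3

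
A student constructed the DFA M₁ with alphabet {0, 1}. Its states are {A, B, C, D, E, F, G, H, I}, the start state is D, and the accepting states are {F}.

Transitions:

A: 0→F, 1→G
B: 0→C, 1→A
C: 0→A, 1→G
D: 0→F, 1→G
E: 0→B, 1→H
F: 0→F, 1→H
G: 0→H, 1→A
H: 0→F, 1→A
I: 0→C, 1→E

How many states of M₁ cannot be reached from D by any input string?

4

Starting at D and following transitions, the reachable set is {A, D, F, G, H}. That leaves B, C, E, I unreachable — 4 in total.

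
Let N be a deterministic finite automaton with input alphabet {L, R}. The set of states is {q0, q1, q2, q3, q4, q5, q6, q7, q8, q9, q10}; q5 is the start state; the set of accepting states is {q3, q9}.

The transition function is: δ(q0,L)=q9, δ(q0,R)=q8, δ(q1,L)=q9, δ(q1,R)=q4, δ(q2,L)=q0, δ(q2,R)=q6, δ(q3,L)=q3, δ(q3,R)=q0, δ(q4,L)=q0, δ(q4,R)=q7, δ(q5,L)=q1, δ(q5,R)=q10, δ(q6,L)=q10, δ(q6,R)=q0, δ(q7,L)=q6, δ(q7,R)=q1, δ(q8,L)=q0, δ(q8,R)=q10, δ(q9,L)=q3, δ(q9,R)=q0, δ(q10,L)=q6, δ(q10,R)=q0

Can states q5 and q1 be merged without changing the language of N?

No

States {q2} cannot be reached from the start state, so discard them.
P0 = {q3,q9} | {q0,q1,q4,q5,q6,q7,q8,q10}.
On input L, block {q0,q1,q4,q5,q6,q7,q8,q10} splits into {q4,q5,q6,q7,q8,q10} and {q0,q1}.
Split {q4,q5,q6,q7,q8,q10} by δ(·,L) → {q4,q5,q8} and {q6,q7,q10}.
No further refinement is possible. Final partition (4 blocks): {q3,q9} | {q4,q5,q8} | {q0,q1} | {q6,q7,q10}.
q5 and q1 end up in different blocks, so they are distinguishable. For instance, the string 'L' is accepted from only q1.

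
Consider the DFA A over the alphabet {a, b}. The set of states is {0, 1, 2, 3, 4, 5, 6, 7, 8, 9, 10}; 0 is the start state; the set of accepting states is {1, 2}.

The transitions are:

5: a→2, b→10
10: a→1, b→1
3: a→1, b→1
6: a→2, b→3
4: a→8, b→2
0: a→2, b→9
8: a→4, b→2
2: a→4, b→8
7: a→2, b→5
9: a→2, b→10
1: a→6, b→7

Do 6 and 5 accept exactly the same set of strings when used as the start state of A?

Every state is reachable, so we keep all 11.
P0 = {1,2} | {0,3,4,5,6,7,8,9,10}.
Refine {0,3,4,5,6,7,8,9,10} on symbol a: members go to different blocks, giving {0,3,5,6,7,9,10} and {4,8}.
Refine {1,2} on symbol a: members go to different blocks, giving {1} and {2}.
Refine {0,3,5,6,7,9,10} on symbol a: members go to different blocks, giving {0,5,6,7,9} and {3,10}.
Refine {0,5,6,7,9} on symbol b: members go to different blocks, giving {5,6,9} and {0,7}.
No further refinement is possible. Final partition (6 blocks): {1} | {5,6,9} | {4,8} | {2} | {3,10} | {0,7}.
6 and 5 lie in the same block of the stable partition, so they are equivalent — no string distinguishes them.

Yes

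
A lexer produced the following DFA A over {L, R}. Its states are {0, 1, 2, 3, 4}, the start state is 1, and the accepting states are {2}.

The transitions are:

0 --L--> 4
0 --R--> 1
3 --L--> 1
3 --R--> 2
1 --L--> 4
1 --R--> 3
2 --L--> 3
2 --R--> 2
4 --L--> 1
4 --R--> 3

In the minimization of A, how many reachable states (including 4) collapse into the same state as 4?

2

States {0} cannot be reached from the start state, so discard them.
Initial partition by acceptance: {2} | {1,3,4}.
Refine {1,3,4} on symbol R: members go to different blocks, giving {1,4} and {3}.
No further refinement is possible. Final partition (3 blocks): {2} | {1,4} | {3}.
State 4 belongs to the block {1,4}, which has 2 states.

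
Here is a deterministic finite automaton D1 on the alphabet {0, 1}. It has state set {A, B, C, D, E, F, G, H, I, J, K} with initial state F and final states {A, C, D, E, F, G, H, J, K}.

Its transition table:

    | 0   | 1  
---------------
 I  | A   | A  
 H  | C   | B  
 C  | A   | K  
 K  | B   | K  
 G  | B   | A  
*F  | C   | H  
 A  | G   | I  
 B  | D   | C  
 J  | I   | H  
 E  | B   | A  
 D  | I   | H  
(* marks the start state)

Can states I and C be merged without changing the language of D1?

States {E,J} cannot be reached from the start state, so discard them.
P0 = {A,C,D,F,G,H,K} | {B,I}.
On input 0, block {A,C,D,F,G,H,K} splits into {A,C,F,H} and {D,G,K}.
Split {A,C,F,H} by δ(·,0) → {C,F,H} and {A}.
Split {C,F,H} by δ(·,0) → {F,H} and {C}.
Refine {F,H} on symbol 1: members go to different blocks, giving {F} and {H}.
On input 0, block {B,I} splits into {B} and {I}.
Refine {D,G,K} on symbol 0: members go to different blocks, giving {G,K} and {D}.
Split {G,K} by δ(·,1) → {G} and {K}.
No further refinement is possible. Final partition (9 blocks): {F} | {B} | {G} | {A} | {C} | {H} | {I} | {D} | {K}.
I and C end up in different blocks, so they are distinguishable. For instance, the string 'ε' is accepted from only C.

No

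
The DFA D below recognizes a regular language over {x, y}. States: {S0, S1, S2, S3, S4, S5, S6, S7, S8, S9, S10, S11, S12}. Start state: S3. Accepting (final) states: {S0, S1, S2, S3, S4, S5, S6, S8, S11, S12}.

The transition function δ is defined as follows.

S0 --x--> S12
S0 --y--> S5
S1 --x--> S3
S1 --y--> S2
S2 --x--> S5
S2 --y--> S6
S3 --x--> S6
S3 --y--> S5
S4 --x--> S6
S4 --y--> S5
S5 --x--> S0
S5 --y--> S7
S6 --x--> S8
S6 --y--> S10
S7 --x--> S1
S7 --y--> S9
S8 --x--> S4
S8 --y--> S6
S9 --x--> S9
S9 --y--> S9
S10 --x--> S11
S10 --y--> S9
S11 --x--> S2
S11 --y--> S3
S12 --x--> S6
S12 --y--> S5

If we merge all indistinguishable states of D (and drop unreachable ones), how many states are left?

Every state is reachable, so we keep all 13.
Initial partition by acceptance: {S0,S1,S2,S3,S4,S5,S6,S8,S11,S12} | {S7,S9,S10}.
Refine {S0,S1,S2,S3,S4,S5,S6,S8,S11,S12} on symbol y: members go to different blocks, giving {S0,S1,S2,S3,S4,S8,S11,S12} and {S5,S6}.
On input x, block {S0,S1,S2,S3,S4,S8,S11,S12} splits into {S0,S1,S8,S11} and {S2,S3,S4,S12}.
Split {S0,S1,S8,S11} by δ(·,y) → {S0,S8} and {S1,S11}.
Refine {S7,S9,S10} on symbol x: members go to different blocks, giving {S7,S10} and {S9}.
No further refinement is possible. Final partition (6 blocks): {S0,S8} | {S7,S10} | {S5,S6} | {S2,S3,S4,S12} | {S1,S11} | {S9}.

6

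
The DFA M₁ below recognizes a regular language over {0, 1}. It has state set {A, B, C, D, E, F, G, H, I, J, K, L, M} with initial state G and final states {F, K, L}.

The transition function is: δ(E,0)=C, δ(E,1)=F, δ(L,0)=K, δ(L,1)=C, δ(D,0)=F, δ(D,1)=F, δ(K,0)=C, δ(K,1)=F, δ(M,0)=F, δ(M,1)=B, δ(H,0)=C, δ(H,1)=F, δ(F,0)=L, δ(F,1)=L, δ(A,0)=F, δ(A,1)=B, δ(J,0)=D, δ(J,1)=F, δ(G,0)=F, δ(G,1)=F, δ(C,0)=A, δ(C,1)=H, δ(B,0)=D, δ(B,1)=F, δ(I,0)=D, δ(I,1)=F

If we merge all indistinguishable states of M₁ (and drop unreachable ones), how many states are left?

8

States {E,I,J,M} cannot be reached from the start state, so discard them.
P0 = {F,K,L} | {A,B,C,D,G,H}.
Refine {F,K,L} on symbol 0: members go to different blocks, giving {F,L} and {K}.
Refine {F,L} on symbol 0: members go to different blocks, giving {F} and {L}.
Refine {A,B,C,D,G,H} on symbol 0: members go to different blocks, giving {A,D,G} and {B,C,H}.
Refine {A,D,G} on symbol 1: members go to different blocks, giving {D,G} and {A}.
Split {B,C,H} by δ(·,0) → {B} and {C} and {H}.
No further refinement is possible. Final partition (8 blocks): {F} | {D,G} | {K} | {L} | {B} | {A} | {C} | {H}.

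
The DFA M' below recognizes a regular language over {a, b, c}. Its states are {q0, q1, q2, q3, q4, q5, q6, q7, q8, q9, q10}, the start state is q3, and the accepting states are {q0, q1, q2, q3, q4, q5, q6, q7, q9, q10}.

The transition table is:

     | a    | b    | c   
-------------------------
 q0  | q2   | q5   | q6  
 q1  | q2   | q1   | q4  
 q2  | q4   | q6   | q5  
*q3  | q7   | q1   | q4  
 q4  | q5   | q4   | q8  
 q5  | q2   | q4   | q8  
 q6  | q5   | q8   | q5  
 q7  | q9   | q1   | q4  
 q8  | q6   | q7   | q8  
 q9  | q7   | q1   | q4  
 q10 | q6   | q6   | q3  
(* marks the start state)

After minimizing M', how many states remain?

7

First remove the unreachable states {q0,q10}; 9 states remain.
Start with accepting vs non-accepting: {q1,q2,q3,q4,q5,q6,q7,q9} | {q8}.
Split {q1,q2,q3,q4,q5,q6,q7,q9} by δ(·,b) → {q1,q2,q3,q4,q5,q7,q9} and {q6}.
Refine {q1,q2,q3,q4,q5,q7,q9} on symbol b: members go to different blocks, giving {q1,q3,q4,q5,q7,q9} and {q2}.
On input a, block {q1,q3,q4,q5,q7,q9} splits into {q3,q4,q7,q9} and {q1,q5}.
On input a, block {q3,q4,q7,q9} splits into {q3,q7,q9} and {q4}.
Split {q1,q5} by δ(·,b) → {q1} and {q5}.
The partition is now stable with 7 blocks: {q3,q7,q9} | {q8} | {q6} | {q2} | {q1} | {q4} | {q5}.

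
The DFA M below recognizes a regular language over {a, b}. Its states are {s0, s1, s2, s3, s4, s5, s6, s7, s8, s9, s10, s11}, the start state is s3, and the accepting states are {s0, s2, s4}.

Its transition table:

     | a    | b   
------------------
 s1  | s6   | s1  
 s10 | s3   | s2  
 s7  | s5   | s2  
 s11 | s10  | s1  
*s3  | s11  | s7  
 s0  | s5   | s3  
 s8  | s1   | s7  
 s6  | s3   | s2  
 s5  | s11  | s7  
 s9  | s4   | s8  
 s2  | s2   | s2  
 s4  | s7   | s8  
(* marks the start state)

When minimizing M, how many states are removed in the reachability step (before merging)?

4

Starting at s3 and following transitions, the reachable set is {s1, s2, s3, s5, s6, s7, s10, s11}. That leaves s0, s4, s8, s9 unreachable — 4 in total.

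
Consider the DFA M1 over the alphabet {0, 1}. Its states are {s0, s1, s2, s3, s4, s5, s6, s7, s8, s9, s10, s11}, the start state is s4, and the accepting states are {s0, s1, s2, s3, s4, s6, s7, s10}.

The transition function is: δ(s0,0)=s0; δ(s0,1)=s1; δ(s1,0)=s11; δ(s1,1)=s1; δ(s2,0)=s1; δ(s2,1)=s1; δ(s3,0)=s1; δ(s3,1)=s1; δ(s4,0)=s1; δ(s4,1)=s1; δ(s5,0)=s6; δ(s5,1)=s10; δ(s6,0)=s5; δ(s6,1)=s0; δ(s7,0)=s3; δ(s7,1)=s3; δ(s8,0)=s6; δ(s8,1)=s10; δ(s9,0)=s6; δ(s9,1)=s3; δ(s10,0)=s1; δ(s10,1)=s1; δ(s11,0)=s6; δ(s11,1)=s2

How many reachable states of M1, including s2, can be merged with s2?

3

Reachable states from the start: {s0,s1,s2,s4,s5,s6,s10,s11}. Unreachable: {s3,s7,s8,s9} — drop them.
Start with accepting vs non-accepting: {s0,s1,s2,s4,s6,s10} | {s5,s11}.
Split {s0,s1,s2,s4,s6,s10} by δ(·,0) → {s0,s2,s4,s10} and {s1,s6}.
Refine {s0,s2,s4,s10} on symbol 0: members go to different blocks, giving {s2,s4,s10} and {s0}.
Refine {s1,s6} on symbol 1: members go to different blocks, giving {s1} and {s6}.
Stable partition: {s2,s4,s10} | {s5,s11} | {s1} | {s0} | {s6} — 5 equivalence classes.
The equivalence class containing s2 is {s2,s4,s10}, of size 3.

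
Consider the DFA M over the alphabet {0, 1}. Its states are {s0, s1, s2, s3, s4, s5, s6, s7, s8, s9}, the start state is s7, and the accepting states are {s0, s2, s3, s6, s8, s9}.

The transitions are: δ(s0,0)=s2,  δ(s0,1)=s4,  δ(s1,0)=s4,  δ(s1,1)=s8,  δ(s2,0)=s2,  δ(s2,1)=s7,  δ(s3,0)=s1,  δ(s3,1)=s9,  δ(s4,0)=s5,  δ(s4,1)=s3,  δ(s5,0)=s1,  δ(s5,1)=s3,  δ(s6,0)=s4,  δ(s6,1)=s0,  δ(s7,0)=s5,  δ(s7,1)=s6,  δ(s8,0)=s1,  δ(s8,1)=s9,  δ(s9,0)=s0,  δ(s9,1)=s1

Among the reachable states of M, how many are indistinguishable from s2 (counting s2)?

3

P0 = {s0,s2,s3,s6,s8,s9} | {s1,s4,s5,s7}.
On input 0, block {s0,s2,s3,s6,s8,s9} splits into {s0,s2,s9} and {s3,s6,s8}.
The partition is now stable with 3 blocks: {s0,s2,s9} | {s1,s4,s5,s7} | {s3,s6,s8}.
State s2 belongs to the block {s0,s2,s9}, which has 3 states.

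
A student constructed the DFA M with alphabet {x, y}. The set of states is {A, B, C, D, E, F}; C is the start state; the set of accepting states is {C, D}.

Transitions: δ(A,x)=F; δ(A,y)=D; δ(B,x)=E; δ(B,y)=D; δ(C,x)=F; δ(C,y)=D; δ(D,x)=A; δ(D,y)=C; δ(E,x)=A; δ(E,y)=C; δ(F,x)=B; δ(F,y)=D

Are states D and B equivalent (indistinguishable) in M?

No

P0 = {C,D} | {A,B,E,F}.
No further refinement is possible. Final partition (2 blocks): {C,D} | {A,B,E,F}.
D and B end up in different blocks, so they are distinguishable. For instance, the string 'ε' is accepted from only D.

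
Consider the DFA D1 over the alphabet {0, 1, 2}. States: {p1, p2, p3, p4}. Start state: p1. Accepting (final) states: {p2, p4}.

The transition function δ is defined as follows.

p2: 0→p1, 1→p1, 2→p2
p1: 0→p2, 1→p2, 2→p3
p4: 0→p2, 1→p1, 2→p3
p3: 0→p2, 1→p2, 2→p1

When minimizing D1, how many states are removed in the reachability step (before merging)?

1

BFS from p1 reaches {p1, p2, p3}; the 1 state(s) p4 are never visited.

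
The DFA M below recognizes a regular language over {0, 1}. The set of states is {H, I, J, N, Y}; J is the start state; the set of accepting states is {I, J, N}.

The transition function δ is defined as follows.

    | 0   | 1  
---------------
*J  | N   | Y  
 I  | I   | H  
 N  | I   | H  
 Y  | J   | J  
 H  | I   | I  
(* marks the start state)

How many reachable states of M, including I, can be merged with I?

3

All states are reachable from the start state.
Initial partition by acceptance: {I,J,N} | {H,Y}.
The partition is now stable with 2 blocks: {I,J,N} | {H,Y}.
The equivalence class containing I is {I,J,N}, of size 3.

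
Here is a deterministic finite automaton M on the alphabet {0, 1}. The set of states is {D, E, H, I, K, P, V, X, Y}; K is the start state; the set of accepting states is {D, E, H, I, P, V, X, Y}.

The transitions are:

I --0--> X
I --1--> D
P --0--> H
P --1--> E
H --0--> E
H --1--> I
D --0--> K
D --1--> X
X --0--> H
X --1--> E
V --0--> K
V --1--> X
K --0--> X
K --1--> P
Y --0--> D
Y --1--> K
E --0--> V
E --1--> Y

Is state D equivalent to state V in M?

Yes

All states are reachable from the start state.
Start with accepting vs non-accepting: {D,E,H,I,P,V,X,Y} | {K}.
Split {D,E,H,I,P,V,X,Y} by δ(·,0) → {E,H,I,P,X,Y} and {D,V}.
On input 0, block {E,H,I,P,X,Y} splits into {H,I,P,X} and {E,Y}.
Refine {H,I,P,X} on symbol 0: members go to different blocks, giving {I,P,X} and {H}.
Refine {I,P,X} on symbol 0: members go to different blocks, giving {P,X} and {I}.
Refine {E,Y} on symbol 1: members go to different blocks, giving {Y} and {E}.
The partition is now stable with 7 blocks: {P,X} | {K} | {D,V} | {Y} | {H} | {I} | {E}.
D and V lie in the same block of the stable partition, so they are equivalent — no string distinguishes them.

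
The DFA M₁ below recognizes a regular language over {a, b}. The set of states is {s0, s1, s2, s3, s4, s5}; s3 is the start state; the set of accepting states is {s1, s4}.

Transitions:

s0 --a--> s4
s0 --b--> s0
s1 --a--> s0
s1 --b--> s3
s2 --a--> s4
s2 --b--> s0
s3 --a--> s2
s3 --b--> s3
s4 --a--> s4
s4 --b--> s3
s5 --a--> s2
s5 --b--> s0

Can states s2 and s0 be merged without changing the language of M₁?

Reachable states from the start: {s0,s2,s3,s4}. Unreachable: {s1,s5} — drop them.
Initial partition by acceptance: {s4} | {s0,s2,s3}.
Refine {s0,s2,s3} on symbol a: members go to different blocks, giving {s0,s2} and {s3}.
No further refinement is possible. Final partition (3 blocks): {s4} | {s0,s2} | {s3}.
s2 and s0 lie in the same block of the stable partition, so they are equivalent — no string distinguishes them.

Yes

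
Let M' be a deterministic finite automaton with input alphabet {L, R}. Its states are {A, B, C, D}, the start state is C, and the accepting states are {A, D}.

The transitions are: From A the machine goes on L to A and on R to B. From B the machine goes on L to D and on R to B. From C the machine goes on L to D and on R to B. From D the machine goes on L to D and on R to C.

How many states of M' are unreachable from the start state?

1

Starting at C and following transitions, the reachable set is {B, C, D}. That leaves A unreachable — 1 in total.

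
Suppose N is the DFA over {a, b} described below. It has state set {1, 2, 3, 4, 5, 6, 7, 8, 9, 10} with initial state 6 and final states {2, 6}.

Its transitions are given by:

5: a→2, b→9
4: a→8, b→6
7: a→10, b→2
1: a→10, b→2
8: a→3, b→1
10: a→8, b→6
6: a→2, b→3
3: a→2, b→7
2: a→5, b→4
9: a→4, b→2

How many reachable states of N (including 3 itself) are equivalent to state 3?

2

All states are reachable from the start state.
Initial partition by acceptance: {2,6} | {1,3,4,5,7,8,9,10}.
Refine {2,6} on symbol a: members go to different blocks, giving {2} and {6}.
Refine {1,3,4,5,7,8,9,10} on symbol a: members go to different blocks, giving {1,4,7,8,9,10} and {3,5}.
Refine {1,4,7,8,9,10} on symbol a: members go to different blocks, giving {1,4,7,9,10} and {8}.
Split {1,4,7,9,10} by δ(·,a) → {1,7,9} and {4,10}.
The partition is now stable with 6 blocks: {2} | {1,7,9} | {6} | {3,5} | {8} | {4,10}.
The equivalence class containing 3 is {3,5}, of size 2.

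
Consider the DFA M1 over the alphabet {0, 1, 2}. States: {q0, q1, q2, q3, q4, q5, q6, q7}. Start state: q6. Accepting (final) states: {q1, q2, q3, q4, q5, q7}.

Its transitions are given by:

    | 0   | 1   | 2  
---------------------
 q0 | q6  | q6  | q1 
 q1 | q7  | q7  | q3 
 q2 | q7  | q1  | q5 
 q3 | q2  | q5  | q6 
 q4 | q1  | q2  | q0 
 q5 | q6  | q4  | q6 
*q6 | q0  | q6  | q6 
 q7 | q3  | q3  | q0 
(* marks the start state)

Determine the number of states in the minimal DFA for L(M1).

All states are reachable from the start state.
Initial partition by acceptance: {q1,q2,q3,q4,q5,q7} | {q0,q6}.
Split {q1,q2,q3,q4,q5,q7} by δ(·,0) → {q1,q2,q3,q4,q7} and {q5}.
On input 1, block {q1,q2,q3,q4,q7} splits into {q1,q2,q4,q7} and {q3}.
On input 0, block {q1,q2,q4,q7} splits into {q1,q2,q4} and {q7}.
On input 0, block {q1,q2,q4} splits into {q1,q2} and {q4}.
Split {q1,q2} by δ(·,1) → {q1} and {q2}.
On input 2, block {q0,q6} splits into {q0} and {q6}.
The partition is now stable with 8 blocks: {q1} | {q0} | {q5} | {q3} | {q7} | {q4} | {q2} | {q6}.

8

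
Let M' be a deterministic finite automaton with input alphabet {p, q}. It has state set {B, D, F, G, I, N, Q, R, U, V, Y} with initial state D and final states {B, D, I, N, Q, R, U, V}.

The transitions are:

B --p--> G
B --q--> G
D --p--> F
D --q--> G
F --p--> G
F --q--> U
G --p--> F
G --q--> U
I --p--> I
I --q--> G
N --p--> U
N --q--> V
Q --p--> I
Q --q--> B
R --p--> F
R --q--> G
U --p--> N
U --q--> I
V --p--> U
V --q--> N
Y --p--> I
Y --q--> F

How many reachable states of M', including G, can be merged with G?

States {B,Q,R,Y} cannot be reached from the start state, so discard them.
Start with accepting vs non-accepting: {D,I,N,U,V} | {F,G}.
Split {D,I,N,U,V} by δ(·,p) → {I,N,U,V} and {D}.
Split {I,N,U,V} by δ(·,q) → {N,U,V} and {I}.
Split {N,U,V} by δ(·,q) → {N,V} and {U}.
No further refinement is possible. Final partition (5 blocks): {N,V} | {F,G} | {D} | {I} | {U}.
The equivalence class containing G is {F,G}, of size 2.

2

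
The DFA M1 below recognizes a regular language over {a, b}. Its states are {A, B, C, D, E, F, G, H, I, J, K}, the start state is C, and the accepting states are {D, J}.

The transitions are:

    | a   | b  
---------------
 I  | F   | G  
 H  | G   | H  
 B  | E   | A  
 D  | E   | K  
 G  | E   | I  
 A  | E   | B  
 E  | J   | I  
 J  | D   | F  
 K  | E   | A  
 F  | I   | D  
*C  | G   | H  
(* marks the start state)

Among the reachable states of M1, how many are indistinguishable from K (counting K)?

Initial partition by acceptance: {D,J} | {A,B,C,E,F,G,H,I,K}.
Split {D,J} by δ(·,a) → {D} and {J}.
Refine {A,B,C,E,F,G,H,I,K} on symbol a: members go to different blocks, giving {A,B,C,F,G,H,I,K} and {E}.
Split {A,B,C,F,G,H,I,K} by δ(·,a) → {A,B,G,K} and {C,F,H,I}.
On input b, block {A,B,G,K} splits into {A,B,K} and {G}.
On input a, block {C,F,H,I} splits into {C,H} and {F,I}.
On input b, block {F,I} splits into {F} and {I}.
The partition is now stable with 8 blocks: {D} | {A,B,K} | {J} | {E} | {C,H} | {G} | {F} | {I}.
State K belongs to the block {A,B,K}, which has 3 states.

3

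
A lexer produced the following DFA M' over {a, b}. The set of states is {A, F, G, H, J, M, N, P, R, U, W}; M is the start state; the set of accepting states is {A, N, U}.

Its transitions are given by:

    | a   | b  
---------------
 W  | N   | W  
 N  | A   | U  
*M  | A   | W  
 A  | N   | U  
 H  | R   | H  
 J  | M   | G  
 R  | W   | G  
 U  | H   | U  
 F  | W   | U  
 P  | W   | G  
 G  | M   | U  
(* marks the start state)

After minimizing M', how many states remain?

First remove the unreachable states {F,J,P}; 8 states remain.
Initial partition by acceptance: {A,N,U} | {G,H,M,R,W}.
Split {A,N,U} by δ(·,a) → {A,N} and {U}.
Refine {G,H,M,R,W} on symbol a: members go to different blocks, giving {G,H,R} and {M,W}.
Refine {G,H,R} on symbol a: members go to different blocks, giving {G,R} and {H}.
Refine {G,R} on symbol b: members go to different blocks, giving {R} and {G}.
The partition is now stable with 6 blocks: {A,N} | {R} | {U} | {M,W} | {H} | {G}.

6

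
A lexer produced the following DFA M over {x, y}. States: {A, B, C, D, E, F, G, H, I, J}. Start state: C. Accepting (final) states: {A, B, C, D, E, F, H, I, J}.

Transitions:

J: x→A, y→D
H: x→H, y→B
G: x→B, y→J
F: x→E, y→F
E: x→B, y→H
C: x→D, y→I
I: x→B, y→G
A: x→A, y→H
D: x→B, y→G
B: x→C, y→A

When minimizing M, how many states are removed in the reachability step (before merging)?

No path from C leads to E, F; the other 8 states are all reachable.

2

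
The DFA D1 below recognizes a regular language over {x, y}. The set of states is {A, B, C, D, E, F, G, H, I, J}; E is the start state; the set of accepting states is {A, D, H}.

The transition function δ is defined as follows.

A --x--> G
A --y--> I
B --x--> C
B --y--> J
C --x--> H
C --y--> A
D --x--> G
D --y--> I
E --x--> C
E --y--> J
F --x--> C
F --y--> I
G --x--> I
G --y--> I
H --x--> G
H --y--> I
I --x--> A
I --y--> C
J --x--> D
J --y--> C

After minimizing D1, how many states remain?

States {B,F} cannot be reached from the start state, so discard them.
Start with accepting vs non-accepting: {A,D,H} | {C,E,G,I,J}.
On input x, block {C,E,G,I,J} splits into {C,I,J} and {E,G}.
On input y, block {C,I,J} splits into {I,J} and {C}.
Split {E,G} by δ(·,x) → {E} and {G}.
Stable partition: {A,D,H} | {I,J} | {E} | {C} | {G} — 5 equivalence classes.

5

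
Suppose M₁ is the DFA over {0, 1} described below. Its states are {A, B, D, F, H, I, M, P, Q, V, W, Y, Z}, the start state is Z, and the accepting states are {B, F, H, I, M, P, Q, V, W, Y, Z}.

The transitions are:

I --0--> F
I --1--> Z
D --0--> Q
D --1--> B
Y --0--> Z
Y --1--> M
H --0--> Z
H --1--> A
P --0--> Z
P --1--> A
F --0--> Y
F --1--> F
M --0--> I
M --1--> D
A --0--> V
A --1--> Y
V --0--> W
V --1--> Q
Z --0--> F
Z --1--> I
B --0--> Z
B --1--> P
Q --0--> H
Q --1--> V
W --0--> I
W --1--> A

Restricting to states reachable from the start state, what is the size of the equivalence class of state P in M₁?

P0 = {B,F,H,I,M,P,Q,V,W,Y,Z} | {A,D}.
On input 1, block {B,F,H,I,M,P,Q,V,W,Y,Z} splits into {B,F,I,Q,V,Y,Z} and {H,M,P,W}.
On input 0, block {B,F,I,Q,V,Y,Z} splits into {B,F,I,Y,Z} and {Q,V}.
Refine {B,F,I,Y,Z} on symbol 1: members go to different blocks, giving {F,I,Z} and {B,Y}.
On input 0, block {F,I,Z} splits into {I,Z} and {F}.
Stable partition: {I,Z} | {A,D} | {H,M,P,W} | {Q,V} | {B,Y} | {F} — 6 equivalence classes.
State P belongs to the block {H,M,P,W}, which has 4 states.

4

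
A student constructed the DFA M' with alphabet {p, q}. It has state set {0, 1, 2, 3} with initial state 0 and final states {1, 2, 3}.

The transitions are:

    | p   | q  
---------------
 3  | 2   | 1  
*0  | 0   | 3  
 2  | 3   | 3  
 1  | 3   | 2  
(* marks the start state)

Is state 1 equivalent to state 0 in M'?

Initial partition by acceptance: {1,2,3} | {0}.
Stable partition: {1,2,3} | {0} — 2 equivalence classes.
1 and 0 end up in different blocks, so they are distinguishable. For instance, the string 'ε' is accepted from only 1.

No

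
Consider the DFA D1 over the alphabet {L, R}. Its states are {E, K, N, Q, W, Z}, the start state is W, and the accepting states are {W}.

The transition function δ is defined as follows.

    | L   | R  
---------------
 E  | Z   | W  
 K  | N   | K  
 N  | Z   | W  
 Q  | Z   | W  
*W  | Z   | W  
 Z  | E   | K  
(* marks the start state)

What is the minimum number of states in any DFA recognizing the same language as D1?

Reachable states from the start: {E,K,N,W,Z}. Unreachable: {Q} — drop them.
P0 = {W} | {E,K,N,Z}.
On input R, block {E,K,N,Z} splits into {K,Z} and {E,N}.
Stable partition: {W} | {K,Z} | {E,N} — 3 equivalence classes.

3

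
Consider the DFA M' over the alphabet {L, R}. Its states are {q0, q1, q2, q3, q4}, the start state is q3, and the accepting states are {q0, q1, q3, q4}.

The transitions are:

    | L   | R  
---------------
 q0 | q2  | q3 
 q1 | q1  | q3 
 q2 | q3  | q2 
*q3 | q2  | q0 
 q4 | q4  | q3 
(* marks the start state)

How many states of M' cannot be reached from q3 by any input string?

2

BFS from q3 reaches {q0, q2, q3}; the 2 state(s) q1, q4 are never visited.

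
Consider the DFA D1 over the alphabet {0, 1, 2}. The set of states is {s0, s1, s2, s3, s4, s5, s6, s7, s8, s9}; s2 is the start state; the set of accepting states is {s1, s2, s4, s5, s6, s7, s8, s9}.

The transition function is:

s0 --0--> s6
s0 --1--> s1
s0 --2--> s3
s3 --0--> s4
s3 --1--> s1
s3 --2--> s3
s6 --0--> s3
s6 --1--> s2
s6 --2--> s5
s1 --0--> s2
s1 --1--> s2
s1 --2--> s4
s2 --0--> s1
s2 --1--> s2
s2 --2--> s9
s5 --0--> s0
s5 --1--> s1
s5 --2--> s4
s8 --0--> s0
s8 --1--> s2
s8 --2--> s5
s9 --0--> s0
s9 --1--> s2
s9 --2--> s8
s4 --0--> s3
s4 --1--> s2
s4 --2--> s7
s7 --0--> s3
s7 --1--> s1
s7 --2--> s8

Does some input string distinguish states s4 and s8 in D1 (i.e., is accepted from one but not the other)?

All states are reachable from the start state.
P0 = {s1,s2,s4,s5,s6,s7,s8,s9} | {s0,s3}.
On input 0, block {s1,s2,s4,s5,s6,s7,s8,s9} splits into {s4,s5,s6,s7,s8,s9} and {s1,s2}.
No further refinement is possible. Final partition (3 blocks): {s4,s5,s6,s7,s8,s9} | {s0,s3} | {s1,s2}.
s4 and s8 lie in the same block of the stable partition, so they are equivalent — no string distinguishes them.

No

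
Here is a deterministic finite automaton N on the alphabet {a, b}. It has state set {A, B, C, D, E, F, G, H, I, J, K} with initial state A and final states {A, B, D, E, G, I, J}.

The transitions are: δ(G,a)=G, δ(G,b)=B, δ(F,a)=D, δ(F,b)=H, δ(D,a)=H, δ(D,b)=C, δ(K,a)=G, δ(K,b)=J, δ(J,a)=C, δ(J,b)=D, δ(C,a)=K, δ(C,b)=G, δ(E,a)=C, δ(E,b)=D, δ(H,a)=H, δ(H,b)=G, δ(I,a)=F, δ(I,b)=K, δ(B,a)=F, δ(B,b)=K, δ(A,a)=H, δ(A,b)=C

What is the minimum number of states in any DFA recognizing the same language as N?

States {E,I} cannot be reached from the start state, so discard them.
Start with accepting vs non-accepting: {A,B,D,G,J} | {C,F,H,K}.
Split {A,B,D,G,J} by δ(·,a) → {A,B,D,J} and {G}.
Refine {A,B,D,J} on symbol b: members go to different blocks, giving {A,B,D} and {J}.
Split {C,F,H,K} by δ(·,a) → {C,H} and {F} and {K}.
On input a, block {A,B,D} splits into {A,D} and {B}.
Refine {C,H} on symbol a: members go to different blocks, giving {C} and {H}.
Stable partition: {A,D} | {C} | {G} | {J} | {F} | {K} | {B} | {H} — 8 equivalence classes.

8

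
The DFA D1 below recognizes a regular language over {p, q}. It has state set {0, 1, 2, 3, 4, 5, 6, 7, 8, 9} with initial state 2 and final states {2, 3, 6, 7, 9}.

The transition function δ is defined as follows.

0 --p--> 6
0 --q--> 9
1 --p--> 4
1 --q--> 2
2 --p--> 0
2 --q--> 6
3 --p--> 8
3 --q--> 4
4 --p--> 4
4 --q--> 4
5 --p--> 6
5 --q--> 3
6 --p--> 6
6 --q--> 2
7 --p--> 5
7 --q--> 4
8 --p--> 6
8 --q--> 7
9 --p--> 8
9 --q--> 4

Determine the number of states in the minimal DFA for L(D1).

5

First remove the unreachable states {1}; 9 states remain.
Start with accepting vs non-accepting: {2,3,6,7,9} | {0,4,5,8}.
Refine {2,3,6,7,9} on symbol p: members go to different blocks, giving {2,3,7,9} and {6}.
On input q, block {2,3,7,9} splits into {3,7,9} and {2}.
Refine {0,4,5,8} on symbol p: members go to different blocks, giving {0,5,8} and {4}.
The partition is now stable with 5 blocks: {3,7,9} | {0,5,8} | {6} | {2} | {4}.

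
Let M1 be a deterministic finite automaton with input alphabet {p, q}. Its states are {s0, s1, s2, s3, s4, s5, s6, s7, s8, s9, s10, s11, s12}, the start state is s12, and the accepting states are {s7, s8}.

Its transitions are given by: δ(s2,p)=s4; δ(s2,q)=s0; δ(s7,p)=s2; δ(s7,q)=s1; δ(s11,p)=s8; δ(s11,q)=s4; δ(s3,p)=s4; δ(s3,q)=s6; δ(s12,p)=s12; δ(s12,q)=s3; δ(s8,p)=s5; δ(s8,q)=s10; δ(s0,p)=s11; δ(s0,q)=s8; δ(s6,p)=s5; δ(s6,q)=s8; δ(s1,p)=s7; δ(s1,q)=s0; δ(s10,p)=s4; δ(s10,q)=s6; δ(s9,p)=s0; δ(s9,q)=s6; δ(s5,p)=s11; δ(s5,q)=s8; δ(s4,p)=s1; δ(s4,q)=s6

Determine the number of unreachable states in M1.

1

No path from s12 leads to s9; the other 12 states are all reachable.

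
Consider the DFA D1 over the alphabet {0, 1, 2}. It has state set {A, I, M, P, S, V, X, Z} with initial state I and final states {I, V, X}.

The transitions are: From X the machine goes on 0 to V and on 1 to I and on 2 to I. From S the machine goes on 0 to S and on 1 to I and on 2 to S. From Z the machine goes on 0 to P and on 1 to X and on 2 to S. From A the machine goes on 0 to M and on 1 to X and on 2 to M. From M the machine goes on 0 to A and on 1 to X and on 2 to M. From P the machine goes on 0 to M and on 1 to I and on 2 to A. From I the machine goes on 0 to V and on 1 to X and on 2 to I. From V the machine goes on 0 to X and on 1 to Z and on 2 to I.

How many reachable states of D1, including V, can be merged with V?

Every state is reachable, so we keep all 8.
P0 = {I,V,X} | {A,M,P,S,Z}.
Refine {I,V,X} on symbol 1: members go to different blocks, giving {I,X} and {V}.
No further refinement is possible. Final partition (3 blocks): {I,X} | {A,M,P,S,Z} | {V}.
State V belongs to the block {V}, which has 1 states.

1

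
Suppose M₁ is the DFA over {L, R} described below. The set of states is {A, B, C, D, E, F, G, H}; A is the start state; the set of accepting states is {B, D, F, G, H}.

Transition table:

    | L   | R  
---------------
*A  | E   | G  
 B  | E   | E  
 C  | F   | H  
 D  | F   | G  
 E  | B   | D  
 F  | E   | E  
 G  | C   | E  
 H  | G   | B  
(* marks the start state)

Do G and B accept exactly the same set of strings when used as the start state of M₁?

Yes

All states are reachable from the start state.
Initial partition by acceptance: {B,D,F,G,H} | {A,C,E}.
Refine {B,D,F,G,H} on symbol L: members go to different blocks, giving {B,F,G} and {D,H}.
Refine {A,C,E} on symbol L: members go to different blocks, giving {C,E} and {A}.
The partition is now stable with 4 blocks: {B,F,G} | {C,E} | {D,H} | {A}.
G and B lie in the same block of the stable partition, so they are equivalent — no string distinguishes them.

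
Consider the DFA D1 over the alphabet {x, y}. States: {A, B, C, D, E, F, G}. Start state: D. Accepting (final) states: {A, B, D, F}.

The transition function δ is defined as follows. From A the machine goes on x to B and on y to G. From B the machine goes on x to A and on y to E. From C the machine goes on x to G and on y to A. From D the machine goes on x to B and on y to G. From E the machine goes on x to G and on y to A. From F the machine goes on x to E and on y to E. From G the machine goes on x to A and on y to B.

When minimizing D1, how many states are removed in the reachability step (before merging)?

2

No path from D leads to C, F; the other 5 states are all reachable.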